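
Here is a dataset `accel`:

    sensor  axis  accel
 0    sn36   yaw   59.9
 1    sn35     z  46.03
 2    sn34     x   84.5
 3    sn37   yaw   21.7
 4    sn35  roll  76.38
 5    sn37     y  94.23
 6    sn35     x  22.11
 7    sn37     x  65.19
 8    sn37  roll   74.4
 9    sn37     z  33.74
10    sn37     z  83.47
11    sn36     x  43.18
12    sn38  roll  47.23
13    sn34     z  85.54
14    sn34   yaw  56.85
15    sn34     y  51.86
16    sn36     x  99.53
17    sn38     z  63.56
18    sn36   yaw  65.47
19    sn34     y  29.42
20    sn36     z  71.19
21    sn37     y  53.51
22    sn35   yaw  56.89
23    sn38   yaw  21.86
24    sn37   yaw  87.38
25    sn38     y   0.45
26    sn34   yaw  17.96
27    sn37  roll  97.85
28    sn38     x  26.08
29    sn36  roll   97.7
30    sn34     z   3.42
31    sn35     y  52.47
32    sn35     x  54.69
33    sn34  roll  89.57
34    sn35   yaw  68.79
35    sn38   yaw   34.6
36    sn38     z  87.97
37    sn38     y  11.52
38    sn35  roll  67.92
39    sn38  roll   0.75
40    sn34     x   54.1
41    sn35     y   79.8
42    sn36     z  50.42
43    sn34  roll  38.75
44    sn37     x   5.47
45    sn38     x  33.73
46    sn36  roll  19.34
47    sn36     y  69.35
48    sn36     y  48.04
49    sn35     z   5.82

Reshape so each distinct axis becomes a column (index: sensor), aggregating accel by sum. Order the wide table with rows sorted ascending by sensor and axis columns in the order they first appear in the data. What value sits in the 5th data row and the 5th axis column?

With rows sorted ascending by sensor, row 5 is sensor=sn38. axis columns in first-appearance order: yaw, z, x, roll, y; column 5 is y.
Long rows with sensor=sn38, axis=y: 0.45 + 11.52 = 11.97.

11.97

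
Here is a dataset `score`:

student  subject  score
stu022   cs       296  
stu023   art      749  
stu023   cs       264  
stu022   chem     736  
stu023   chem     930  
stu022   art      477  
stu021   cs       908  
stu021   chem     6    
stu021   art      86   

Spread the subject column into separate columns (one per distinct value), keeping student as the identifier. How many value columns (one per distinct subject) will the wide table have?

3 distinct subject values: chem, cs, art.

3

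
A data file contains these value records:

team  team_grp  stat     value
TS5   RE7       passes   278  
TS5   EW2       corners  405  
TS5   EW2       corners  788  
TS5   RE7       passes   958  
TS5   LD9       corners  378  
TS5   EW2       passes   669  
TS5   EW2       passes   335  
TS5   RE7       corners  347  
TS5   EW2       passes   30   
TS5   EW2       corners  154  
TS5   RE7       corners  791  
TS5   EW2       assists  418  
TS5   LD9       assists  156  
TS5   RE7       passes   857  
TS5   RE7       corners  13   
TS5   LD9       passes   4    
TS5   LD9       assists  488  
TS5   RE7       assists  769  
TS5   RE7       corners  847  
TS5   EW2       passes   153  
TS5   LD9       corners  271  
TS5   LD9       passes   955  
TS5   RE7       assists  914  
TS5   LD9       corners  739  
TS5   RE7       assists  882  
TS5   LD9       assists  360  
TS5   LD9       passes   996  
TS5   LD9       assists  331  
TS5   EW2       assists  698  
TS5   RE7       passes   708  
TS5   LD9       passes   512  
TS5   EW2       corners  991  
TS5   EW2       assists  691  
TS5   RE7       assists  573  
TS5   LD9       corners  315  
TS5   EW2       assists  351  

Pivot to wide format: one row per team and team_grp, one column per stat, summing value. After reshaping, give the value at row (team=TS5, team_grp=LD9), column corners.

Rows with team=TS5, team_grp=LD9 and stat=corners: value values are 378, 271, 739, 315.
378 + 271 + 739 + 315 = 1703.

1703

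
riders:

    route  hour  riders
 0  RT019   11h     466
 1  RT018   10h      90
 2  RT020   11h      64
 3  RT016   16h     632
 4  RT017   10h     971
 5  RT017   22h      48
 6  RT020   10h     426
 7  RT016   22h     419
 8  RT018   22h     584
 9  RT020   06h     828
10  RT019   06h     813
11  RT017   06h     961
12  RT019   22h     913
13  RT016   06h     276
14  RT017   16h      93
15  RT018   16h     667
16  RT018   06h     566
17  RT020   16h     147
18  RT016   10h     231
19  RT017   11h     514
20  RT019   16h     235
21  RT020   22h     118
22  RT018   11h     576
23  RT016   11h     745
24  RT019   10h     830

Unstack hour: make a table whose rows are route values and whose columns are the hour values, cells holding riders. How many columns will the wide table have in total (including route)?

1 column for route plus 5 distinct hour values → 6 columns.

6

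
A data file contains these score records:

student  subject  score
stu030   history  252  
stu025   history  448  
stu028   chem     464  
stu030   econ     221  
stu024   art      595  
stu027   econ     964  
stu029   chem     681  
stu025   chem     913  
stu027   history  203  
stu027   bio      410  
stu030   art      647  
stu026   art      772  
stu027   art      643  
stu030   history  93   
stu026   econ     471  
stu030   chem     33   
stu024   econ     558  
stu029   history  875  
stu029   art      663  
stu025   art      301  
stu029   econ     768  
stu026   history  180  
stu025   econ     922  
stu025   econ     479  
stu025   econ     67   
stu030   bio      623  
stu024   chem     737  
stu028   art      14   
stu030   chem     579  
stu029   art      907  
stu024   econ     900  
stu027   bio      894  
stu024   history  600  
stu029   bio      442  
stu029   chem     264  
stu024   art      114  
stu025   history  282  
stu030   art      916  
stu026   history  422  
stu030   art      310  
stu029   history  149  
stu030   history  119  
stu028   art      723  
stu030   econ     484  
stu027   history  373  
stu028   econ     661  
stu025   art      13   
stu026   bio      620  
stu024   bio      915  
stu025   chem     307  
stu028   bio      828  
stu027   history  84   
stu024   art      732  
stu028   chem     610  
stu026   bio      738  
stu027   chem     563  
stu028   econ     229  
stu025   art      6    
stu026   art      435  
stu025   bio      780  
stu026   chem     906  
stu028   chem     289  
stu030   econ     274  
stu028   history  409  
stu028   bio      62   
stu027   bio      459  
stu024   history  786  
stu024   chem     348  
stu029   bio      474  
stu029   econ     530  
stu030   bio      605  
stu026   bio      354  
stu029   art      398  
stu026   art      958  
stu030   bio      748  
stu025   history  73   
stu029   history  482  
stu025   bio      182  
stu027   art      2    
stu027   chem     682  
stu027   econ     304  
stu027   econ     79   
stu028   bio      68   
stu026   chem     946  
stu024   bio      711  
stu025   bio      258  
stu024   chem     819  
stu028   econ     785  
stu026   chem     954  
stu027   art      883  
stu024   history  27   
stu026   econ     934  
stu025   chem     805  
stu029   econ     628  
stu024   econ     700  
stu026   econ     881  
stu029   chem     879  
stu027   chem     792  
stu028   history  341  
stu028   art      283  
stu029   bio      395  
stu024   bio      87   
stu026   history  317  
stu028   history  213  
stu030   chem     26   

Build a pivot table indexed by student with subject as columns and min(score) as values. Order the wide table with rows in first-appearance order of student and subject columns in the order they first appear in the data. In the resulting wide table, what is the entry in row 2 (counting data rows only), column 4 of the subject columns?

With rows in first-appearance order of student, row 2 is student=stu025. subject columns in first-appearance order: history, chem, econ, art, bio; column 4 is art.
Long rows with student=stu025, subject=art: min(301, 13, 6) = 6.

6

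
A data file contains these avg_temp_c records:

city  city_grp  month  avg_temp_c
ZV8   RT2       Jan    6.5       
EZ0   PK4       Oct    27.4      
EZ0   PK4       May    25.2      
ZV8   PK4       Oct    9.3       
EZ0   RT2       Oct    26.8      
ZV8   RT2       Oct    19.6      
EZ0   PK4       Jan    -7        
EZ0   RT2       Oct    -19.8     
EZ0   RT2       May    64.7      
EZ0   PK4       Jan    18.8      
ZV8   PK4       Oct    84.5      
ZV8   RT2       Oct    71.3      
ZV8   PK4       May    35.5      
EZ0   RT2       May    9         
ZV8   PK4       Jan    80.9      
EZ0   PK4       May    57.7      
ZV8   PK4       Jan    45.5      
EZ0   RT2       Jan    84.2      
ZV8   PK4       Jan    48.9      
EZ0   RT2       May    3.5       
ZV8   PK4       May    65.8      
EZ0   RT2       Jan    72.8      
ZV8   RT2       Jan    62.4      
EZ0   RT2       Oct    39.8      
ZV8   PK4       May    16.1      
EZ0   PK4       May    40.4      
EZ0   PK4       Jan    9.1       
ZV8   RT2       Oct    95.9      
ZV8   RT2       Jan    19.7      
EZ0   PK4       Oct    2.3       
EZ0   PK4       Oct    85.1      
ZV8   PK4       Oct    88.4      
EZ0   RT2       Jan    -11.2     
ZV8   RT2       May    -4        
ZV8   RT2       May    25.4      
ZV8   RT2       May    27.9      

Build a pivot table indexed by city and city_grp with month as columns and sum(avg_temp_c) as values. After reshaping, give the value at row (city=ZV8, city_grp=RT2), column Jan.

88.6

Rows with city=ZV8, city_grp=RT2 and month=Jan: avg_temp_c values are 6.5, 62.4, 19.7.
6.5 + 62.4 + 19.7 = 88.6.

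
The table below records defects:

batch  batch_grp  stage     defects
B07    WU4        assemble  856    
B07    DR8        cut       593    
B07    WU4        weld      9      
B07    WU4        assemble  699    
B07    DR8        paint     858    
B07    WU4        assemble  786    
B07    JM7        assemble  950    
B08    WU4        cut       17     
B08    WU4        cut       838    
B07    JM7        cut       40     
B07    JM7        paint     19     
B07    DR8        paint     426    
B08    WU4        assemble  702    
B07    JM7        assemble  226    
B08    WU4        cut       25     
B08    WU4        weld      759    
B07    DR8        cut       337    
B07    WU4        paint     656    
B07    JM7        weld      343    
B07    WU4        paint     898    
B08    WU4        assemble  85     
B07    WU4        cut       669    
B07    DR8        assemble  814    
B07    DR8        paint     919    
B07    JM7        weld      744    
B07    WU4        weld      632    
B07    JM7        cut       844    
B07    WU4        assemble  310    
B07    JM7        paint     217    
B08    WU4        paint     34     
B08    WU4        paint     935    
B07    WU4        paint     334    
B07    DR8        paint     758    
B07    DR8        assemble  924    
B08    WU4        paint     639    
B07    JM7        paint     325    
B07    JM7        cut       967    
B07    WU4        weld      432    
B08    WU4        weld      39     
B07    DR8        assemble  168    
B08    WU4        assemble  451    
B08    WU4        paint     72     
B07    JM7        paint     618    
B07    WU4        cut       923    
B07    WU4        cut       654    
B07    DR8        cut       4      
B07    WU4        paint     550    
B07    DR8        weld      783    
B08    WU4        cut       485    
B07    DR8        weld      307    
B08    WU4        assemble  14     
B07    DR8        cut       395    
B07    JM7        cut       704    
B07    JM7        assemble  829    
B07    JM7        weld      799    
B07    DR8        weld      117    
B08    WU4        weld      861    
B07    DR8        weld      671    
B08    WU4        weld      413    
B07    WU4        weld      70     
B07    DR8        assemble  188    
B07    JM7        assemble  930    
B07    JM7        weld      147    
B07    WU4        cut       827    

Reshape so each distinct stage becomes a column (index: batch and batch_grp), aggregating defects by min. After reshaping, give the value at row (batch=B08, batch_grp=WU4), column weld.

Rows with batch=B08, batch_grp=WU4 and stage=weld: defects values are 759, 39, 861, 413.
min(759, 39, 861, 413) = 39.

39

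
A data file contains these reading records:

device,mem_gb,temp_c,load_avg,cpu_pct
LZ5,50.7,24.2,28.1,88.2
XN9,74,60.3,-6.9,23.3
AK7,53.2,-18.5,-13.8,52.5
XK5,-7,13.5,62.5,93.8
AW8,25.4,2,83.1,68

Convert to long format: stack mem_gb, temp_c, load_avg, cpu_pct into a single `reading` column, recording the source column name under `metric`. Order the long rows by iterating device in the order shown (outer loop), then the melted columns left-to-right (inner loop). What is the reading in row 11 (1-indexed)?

20 rows total (5 × 4). Row 11: index ⌊(11-1)/4⌋ = 2 into device → AK7; (11-1) mod 4 = 2 into the melted columns → load_avg.
So row 11 is (AK7, load_avg, -13.8); reading = -13.8.

-13.8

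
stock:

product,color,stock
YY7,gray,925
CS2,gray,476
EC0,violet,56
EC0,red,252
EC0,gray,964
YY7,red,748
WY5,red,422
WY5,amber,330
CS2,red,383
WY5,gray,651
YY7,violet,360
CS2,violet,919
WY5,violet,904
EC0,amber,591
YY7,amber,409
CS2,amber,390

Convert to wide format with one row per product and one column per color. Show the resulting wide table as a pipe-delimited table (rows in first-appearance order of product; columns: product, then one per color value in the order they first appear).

| product | gray | violet | red | amber |
| YY7 | 925 | 360 | 748 | 409 |
| CS2 | 476 | 919 | 383 | 390 |
| EC0 | 964 | 56 | 252 | 591 |
| WY5 | 651 | 904 | 422 | 330 |

Columns: product plus the 4 distinct color values (gray, violet, red, amber).
For example, row YY7 column gray takes stock=925 from the long row (YY7, gray).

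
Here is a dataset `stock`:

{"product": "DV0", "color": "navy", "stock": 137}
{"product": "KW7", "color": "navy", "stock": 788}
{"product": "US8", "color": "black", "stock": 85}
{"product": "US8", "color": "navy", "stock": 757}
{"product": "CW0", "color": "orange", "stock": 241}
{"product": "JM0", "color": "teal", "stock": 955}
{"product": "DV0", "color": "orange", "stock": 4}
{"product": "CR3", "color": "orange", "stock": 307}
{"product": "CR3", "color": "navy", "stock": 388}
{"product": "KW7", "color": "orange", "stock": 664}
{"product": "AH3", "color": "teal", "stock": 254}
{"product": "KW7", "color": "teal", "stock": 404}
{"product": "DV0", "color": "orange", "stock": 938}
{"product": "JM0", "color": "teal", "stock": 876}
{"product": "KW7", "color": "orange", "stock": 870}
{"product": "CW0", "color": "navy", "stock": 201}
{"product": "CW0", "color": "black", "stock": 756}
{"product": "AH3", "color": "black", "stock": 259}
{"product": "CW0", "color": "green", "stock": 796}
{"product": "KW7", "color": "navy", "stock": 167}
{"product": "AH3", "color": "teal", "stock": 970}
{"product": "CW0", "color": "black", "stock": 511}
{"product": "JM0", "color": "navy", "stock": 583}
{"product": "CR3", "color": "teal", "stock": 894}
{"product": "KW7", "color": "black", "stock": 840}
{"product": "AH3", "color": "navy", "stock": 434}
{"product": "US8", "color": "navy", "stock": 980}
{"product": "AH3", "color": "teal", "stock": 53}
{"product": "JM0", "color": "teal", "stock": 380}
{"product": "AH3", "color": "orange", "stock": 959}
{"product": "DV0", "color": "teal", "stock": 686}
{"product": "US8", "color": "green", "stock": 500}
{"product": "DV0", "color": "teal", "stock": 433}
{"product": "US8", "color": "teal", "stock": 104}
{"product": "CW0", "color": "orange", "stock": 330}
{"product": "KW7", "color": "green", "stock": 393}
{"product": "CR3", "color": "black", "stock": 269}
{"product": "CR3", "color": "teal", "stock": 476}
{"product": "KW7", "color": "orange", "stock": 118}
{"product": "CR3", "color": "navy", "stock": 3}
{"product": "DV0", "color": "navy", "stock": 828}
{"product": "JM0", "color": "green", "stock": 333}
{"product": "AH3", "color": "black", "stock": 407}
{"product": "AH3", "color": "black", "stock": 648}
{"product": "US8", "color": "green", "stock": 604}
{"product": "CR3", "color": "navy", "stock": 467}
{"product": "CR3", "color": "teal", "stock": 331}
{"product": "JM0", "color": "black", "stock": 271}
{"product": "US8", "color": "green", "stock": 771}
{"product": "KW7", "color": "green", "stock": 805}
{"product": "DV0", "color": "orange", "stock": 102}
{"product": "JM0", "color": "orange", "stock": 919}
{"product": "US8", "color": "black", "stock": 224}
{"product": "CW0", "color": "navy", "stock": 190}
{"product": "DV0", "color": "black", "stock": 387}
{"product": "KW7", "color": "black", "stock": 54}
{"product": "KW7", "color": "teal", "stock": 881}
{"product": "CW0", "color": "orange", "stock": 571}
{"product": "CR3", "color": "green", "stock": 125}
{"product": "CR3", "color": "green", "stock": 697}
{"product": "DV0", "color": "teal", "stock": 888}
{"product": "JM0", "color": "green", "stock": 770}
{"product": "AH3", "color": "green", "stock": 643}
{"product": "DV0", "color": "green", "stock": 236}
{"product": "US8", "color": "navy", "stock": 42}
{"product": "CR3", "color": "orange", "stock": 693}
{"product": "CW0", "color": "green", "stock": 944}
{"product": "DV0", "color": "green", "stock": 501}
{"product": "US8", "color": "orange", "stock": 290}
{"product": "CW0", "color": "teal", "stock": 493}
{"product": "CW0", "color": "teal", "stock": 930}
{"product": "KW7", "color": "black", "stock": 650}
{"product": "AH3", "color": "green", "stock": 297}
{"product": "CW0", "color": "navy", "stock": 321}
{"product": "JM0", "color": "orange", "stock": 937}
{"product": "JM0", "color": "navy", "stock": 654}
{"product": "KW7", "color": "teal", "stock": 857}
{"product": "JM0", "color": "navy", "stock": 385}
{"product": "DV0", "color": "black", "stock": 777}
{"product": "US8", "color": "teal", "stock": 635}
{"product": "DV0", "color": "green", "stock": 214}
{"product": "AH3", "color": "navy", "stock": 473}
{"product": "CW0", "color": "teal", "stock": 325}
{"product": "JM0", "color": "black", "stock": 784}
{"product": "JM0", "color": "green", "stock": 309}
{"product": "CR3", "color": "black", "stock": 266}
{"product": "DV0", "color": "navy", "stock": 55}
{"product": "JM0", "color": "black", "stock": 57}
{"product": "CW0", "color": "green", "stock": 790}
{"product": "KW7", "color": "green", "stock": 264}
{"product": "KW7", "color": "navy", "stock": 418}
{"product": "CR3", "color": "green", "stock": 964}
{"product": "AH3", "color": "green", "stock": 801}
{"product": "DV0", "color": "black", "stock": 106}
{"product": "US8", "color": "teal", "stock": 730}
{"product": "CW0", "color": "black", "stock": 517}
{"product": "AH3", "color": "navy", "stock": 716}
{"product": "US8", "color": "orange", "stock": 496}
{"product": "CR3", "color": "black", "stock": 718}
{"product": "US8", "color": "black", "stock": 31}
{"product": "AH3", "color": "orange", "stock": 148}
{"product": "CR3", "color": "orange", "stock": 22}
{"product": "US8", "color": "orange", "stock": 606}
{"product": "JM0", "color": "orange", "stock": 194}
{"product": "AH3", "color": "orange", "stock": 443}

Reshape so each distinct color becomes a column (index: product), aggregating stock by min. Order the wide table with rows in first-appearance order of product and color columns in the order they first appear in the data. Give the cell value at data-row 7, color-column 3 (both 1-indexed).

With rows in first-appearance order of product, row 7 is product=AH3. color columns in first-appearance order: navy, black, orange, teal, green; column 3 is orange.
Long rows with product=AH3, color=orange: min(959, 148, 443) = 148.

148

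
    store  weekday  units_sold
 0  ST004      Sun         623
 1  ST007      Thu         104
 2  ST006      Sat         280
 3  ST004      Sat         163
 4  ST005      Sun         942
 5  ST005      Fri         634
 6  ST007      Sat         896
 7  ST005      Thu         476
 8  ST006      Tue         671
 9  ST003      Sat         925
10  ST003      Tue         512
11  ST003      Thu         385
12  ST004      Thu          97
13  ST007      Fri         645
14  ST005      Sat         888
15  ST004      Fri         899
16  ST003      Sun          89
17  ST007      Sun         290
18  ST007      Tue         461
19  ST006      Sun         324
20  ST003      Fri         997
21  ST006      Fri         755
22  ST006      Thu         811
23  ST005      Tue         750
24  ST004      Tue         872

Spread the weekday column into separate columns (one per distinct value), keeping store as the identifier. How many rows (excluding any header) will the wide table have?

5 distinct store values → 5 rows.

5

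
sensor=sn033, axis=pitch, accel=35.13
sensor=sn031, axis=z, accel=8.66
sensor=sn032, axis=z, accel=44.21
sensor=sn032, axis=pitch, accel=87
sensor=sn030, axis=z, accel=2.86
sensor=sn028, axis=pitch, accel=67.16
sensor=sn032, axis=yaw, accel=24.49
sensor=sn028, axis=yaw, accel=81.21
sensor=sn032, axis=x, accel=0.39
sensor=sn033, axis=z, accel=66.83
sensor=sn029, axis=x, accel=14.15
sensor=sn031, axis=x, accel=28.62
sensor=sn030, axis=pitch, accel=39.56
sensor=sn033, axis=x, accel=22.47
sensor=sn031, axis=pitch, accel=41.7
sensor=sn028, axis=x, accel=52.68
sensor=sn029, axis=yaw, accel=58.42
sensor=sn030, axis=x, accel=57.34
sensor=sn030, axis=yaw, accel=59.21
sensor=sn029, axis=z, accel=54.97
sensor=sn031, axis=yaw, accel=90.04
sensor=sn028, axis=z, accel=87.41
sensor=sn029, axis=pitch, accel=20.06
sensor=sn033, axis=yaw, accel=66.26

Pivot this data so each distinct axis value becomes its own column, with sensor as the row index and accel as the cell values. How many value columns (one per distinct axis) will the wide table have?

4 distinct axis values: pitch, yaw, z, x.

4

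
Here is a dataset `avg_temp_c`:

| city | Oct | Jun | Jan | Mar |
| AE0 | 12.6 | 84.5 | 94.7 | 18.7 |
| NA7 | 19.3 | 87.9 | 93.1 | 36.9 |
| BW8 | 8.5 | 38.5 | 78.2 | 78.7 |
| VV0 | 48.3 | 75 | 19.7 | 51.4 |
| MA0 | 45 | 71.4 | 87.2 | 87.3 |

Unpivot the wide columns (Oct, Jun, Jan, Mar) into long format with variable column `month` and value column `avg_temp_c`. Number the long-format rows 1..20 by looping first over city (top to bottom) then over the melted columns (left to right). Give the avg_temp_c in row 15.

20 rows total (5 × 4). Row 15: index ⌊(15-1)/4⌋ = 3 into city → VV0; (15-1) mod 4 = 2 into the melted columns → Jan.
So row 15 is (VV0, Jan, 19.7); avg_temp_c = 19.7.

19.7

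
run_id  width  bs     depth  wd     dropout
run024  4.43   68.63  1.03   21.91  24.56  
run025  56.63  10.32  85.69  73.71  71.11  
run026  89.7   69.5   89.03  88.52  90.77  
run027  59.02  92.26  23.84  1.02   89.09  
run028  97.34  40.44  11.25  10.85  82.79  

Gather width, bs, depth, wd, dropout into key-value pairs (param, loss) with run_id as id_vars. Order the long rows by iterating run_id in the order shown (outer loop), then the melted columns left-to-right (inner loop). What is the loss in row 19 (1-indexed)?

25 rows total (5 × 5). Row 19: index ⌊(19-1)/5⌋ = 3 into run_id → run027; (19-1) mod 5 = 3 into the melted columns → wd.
So row 19 is (run027, wd, 1.02); loss = 1.02.

1.02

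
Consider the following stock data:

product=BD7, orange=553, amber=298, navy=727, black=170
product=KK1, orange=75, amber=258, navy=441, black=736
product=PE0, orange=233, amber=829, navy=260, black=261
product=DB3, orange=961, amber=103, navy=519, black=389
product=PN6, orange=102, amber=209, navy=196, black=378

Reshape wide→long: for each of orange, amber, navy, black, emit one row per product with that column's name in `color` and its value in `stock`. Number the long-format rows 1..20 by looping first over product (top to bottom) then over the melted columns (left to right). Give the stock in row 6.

258

20 rows total (5 × 4). Row 6: index ⌊(6-1)/4⌋ = 1 into product → KK1; (6-1) mod 4 = 1 into the melted columns → amber.
So row 6 is (KK1, amber, 258); stock = 258.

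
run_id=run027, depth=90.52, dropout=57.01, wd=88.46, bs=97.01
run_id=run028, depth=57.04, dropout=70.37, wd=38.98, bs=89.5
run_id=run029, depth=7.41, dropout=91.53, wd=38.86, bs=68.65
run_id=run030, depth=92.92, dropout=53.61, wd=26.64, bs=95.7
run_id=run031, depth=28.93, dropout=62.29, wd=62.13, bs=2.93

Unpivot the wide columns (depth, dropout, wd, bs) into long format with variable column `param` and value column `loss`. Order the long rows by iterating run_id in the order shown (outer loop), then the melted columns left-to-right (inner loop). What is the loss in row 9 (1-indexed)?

7.41

20 rows total (5 × 4). Row 9: index ⌊(9-1)/4⌋ = 2 into run_id → run029; (9-1) mod 4 = 0 into the melted columns → depth.
So row 9 is (run029, depth, 7.41); loss = 7.41.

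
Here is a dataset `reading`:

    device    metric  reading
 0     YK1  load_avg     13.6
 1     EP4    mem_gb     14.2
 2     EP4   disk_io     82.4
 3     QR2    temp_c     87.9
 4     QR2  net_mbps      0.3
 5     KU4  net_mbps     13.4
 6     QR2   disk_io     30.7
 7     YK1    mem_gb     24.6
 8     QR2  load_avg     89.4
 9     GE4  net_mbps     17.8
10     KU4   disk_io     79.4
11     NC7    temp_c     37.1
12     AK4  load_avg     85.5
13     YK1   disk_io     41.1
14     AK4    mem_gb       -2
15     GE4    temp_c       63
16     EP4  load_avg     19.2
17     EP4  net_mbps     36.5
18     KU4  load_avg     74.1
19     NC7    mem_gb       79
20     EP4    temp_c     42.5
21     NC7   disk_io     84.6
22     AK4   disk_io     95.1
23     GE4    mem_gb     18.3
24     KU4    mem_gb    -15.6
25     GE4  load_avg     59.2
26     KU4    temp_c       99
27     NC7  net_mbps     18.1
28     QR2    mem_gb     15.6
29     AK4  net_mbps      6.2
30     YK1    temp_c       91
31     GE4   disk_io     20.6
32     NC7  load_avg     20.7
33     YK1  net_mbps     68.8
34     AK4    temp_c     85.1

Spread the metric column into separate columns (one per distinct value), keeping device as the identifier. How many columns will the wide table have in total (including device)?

1 column for device plus 5 distinct metric values → 6 columns.

6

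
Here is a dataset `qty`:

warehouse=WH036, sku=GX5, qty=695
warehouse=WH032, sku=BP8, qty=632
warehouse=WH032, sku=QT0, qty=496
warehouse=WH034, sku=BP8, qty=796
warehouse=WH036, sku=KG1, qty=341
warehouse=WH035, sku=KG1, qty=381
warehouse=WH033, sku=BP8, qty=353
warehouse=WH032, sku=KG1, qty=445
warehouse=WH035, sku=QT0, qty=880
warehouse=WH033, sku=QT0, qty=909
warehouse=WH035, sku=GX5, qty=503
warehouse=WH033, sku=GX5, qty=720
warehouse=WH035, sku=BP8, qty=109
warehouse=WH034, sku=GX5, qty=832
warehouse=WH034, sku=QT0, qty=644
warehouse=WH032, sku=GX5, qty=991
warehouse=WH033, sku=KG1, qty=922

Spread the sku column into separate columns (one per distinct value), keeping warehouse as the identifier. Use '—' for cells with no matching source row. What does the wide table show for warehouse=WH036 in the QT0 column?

No long-format row has warehouse=WH036 and sku=QT0, so the cell is —.

—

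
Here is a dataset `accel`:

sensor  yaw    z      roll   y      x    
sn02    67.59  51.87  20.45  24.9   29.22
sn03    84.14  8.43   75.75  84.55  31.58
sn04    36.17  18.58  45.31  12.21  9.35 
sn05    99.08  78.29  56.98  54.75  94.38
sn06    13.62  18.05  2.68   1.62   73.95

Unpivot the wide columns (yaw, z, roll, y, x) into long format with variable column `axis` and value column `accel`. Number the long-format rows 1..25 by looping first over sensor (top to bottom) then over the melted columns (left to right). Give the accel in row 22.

25 rows total (5 × 5). Row 22: index ⌊(22-1)/5⌋ = 4 into sensor → sn06; (22-1) mod 5 = 1 into the melted columns → z.
So row 22 is (sn06, z, 18.05); accel = 18.05.

18.05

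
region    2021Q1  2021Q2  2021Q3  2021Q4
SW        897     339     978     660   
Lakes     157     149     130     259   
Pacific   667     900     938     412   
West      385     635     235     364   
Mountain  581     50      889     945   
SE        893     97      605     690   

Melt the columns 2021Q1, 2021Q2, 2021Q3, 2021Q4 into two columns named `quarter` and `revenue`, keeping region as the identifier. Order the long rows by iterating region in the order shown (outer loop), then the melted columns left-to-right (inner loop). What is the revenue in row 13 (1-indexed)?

24 rows total (6 × 4). Row 13: index ⌊(13-1)/4⌋ = 3 into region → West; (13-1) mod 4 = 0 into the melted columns → 2021Q1.
So row 13 is (West, 2021Q1, 385); revenue = 385.

385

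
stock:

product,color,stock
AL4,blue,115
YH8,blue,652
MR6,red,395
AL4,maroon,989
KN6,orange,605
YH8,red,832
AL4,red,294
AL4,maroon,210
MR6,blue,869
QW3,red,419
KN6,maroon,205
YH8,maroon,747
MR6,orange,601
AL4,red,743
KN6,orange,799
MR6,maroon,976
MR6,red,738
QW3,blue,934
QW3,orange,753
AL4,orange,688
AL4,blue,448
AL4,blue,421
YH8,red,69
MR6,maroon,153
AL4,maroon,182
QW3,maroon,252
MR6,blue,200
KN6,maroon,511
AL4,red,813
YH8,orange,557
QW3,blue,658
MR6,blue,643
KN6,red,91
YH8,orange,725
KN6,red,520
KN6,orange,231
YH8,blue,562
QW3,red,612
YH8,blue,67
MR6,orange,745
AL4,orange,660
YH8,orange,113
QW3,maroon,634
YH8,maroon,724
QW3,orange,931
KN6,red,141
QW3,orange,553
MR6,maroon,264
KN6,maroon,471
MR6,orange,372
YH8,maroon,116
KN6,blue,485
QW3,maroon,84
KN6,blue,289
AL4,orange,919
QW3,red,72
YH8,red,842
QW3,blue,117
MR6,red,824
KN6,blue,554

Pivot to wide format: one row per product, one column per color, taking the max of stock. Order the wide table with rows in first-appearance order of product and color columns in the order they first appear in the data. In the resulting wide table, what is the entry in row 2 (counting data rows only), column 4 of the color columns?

With rows in first-appearance order of product, row 2 is product=YH8. color columns in first-appearance order: blue, red, maroon, orange; column 4 is orange.
Long rows with product=YH8, color=orange: max(557, 725, 113) = 725.

725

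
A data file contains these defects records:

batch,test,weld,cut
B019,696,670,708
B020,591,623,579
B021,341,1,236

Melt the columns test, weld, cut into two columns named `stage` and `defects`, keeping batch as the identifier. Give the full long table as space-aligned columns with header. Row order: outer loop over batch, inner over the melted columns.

batch  stage  defects
B019   test   696    
B019   weld   670    
B019   cut    708    
B020   test   591    
B020   weld   623    
B020   cut    579    
B021   test   341    
B021   weld   1      
B021   cut    236    

Each (batch, column) pair becomes one row: 3 × 3 = 9 rows.
For example, (B019, test) → defects=696.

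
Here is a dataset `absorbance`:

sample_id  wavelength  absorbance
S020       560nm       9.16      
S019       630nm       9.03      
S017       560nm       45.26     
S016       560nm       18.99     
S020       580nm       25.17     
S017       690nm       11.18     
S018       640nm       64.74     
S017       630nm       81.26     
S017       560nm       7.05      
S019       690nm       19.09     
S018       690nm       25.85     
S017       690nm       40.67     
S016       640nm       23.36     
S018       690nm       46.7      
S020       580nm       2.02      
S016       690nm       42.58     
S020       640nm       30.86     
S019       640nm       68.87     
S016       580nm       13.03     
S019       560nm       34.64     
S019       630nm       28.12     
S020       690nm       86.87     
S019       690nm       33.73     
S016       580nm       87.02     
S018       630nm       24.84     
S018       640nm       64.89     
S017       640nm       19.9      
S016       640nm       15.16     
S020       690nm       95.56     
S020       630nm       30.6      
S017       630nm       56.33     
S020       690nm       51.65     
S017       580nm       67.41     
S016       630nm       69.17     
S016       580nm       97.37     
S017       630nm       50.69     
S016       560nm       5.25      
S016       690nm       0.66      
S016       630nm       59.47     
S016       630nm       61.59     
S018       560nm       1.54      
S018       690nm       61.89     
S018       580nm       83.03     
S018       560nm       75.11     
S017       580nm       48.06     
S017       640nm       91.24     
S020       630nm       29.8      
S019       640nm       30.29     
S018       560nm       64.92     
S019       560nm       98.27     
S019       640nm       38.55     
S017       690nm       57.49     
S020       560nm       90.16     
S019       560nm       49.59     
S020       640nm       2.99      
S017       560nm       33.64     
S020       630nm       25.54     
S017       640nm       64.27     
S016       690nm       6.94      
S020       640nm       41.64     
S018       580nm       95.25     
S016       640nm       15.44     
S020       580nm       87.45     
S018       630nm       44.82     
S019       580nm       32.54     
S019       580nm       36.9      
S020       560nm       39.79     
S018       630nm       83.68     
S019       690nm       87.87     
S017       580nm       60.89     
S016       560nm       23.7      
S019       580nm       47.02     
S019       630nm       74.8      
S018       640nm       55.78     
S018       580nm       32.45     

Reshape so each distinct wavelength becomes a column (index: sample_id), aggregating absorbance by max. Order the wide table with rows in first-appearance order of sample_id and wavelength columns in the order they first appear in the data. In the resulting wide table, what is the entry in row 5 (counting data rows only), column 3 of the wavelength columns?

95.25

With rows in first-appearance order of sample_id, row 5 is sample_id=S018. wavelength columns in first-appearance order: 560nm, 630nm, 580nm, 690nm, 640nm; column 3 is 580nm.
Long rows with sample_id=S018, wavelength=580nm: max(83.03, 95.25, 32.45) = 95.25.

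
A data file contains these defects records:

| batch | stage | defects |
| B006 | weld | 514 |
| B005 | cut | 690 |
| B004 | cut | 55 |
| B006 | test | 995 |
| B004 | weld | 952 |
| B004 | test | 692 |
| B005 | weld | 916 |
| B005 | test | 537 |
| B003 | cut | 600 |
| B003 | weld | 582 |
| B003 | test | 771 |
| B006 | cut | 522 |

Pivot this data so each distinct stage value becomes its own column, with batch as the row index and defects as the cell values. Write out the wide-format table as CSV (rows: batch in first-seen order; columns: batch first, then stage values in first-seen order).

batch,weld,cut,test
B006,514,522,995
B005,916,690,537
B004,952,55,692
B003,582,600,771

Columns: batch plus the 3 distinct stage values (weld, cut, test).
For example, row B006 column weld takes defects=514 from the long row (B006, weld).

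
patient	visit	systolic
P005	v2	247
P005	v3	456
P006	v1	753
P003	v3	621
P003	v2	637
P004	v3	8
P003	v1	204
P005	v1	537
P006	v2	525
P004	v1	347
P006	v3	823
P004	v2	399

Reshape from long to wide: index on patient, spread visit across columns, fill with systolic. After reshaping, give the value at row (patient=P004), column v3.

8

Wide layout: rows indexed by patient, columns are the 3 distinct visit values (v2, v3, v1).
Cell (patient=P004, visit=v3) draws from the long row where patient=P004 and visit=v3, which has systolic=8.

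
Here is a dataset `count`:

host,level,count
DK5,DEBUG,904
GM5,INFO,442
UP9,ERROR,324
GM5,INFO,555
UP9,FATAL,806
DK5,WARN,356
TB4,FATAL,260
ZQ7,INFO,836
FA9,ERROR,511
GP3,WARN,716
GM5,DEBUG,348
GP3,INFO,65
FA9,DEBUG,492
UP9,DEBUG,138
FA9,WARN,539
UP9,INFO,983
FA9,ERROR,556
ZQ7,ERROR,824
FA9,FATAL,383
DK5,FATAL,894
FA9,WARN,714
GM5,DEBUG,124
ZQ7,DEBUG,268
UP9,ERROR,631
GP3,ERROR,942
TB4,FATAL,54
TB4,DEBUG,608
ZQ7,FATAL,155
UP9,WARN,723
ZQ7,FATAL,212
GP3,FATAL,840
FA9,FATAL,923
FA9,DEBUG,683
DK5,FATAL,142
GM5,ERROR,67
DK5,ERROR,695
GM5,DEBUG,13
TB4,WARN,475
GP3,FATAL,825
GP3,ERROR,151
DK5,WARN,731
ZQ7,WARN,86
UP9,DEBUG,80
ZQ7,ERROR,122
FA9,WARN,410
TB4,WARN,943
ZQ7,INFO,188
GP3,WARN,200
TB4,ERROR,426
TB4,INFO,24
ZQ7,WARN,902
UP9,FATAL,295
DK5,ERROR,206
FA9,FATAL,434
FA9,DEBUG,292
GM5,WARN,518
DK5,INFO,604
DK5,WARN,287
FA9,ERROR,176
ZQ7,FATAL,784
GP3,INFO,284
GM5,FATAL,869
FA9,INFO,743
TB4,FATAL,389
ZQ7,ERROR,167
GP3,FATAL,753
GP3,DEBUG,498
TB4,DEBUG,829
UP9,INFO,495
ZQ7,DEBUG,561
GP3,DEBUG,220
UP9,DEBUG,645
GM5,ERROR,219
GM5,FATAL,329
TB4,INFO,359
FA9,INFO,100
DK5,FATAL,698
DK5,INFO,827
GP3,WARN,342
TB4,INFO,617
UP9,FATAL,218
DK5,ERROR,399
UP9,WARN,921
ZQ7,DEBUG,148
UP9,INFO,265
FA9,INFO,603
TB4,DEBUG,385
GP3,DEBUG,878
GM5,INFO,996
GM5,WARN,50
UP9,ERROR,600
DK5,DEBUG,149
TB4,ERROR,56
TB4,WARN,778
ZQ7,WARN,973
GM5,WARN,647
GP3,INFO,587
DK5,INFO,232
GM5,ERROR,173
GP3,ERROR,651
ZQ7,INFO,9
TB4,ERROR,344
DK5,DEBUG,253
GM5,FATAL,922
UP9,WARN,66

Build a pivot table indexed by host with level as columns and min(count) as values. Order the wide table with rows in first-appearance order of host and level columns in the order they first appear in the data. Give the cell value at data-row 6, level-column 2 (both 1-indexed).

With rows in first-appearance order of host, row 6 is host=FA9. level columns in first-appearance order: DEBUG, INFO, ERROR, FATAL, WARN; column 2 is INFO.
Long rows with host=FA9, level=INFO: min(743, 100, 603) = 100.

100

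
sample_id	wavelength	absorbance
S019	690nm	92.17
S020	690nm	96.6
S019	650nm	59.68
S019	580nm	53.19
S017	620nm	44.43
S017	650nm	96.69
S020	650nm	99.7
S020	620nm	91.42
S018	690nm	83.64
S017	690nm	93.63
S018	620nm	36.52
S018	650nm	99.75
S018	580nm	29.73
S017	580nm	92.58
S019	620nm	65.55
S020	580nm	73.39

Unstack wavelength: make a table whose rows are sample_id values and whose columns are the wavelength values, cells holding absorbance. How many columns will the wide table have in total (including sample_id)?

1 column for sample_id plus 4 distinct wavelength values → 5 columns.

5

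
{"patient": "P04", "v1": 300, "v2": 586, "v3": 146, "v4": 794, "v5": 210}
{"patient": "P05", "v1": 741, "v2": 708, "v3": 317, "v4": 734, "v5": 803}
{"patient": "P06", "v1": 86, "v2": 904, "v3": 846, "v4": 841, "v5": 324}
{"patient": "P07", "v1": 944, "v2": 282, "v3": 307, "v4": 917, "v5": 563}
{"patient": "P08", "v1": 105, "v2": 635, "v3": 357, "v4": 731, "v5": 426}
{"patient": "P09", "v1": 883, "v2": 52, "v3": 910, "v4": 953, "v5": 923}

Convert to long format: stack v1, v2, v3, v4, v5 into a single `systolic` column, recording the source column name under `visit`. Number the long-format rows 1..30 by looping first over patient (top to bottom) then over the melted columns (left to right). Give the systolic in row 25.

30 rows total (6 × 5). Row 25: index ⌊(25-1)/5⌋ = 4 into patient → P08; (25-1) mod 5 = 4 into the melted columns → v5.
So row 25 is (P08, v5, 426); systolic = 426.

426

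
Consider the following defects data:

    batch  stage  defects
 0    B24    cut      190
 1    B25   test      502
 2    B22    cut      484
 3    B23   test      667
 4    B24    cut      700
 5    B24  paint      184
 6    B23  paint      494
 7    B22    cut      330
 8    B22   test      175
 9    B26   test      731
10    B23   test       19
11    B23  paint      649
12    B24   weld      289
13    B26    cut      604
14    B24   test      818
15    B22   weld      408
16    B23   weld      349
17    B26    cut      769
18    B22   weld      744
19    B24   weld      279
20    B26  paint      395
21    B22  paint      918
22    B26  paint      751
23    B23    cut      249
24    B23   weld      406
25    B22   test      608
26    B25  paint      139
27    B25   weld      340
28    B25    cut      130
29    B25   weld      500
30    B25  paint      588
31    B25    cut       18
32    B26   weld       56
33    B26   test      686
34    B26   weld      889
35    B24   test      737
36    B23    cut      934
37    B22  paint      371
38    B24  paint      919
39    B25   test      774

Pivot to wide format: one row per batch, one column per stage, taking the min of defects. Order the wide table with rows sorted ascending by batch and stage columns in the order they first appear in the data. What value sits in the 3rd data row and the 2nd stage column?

With rows sorted ascending by batch, row 3 is batch=B24. stage columns in first-appearance order: cut, test, paint, weld; column 2 is test.
Long rows with batch=B24, stage=test: min(818, 737) = 737.

737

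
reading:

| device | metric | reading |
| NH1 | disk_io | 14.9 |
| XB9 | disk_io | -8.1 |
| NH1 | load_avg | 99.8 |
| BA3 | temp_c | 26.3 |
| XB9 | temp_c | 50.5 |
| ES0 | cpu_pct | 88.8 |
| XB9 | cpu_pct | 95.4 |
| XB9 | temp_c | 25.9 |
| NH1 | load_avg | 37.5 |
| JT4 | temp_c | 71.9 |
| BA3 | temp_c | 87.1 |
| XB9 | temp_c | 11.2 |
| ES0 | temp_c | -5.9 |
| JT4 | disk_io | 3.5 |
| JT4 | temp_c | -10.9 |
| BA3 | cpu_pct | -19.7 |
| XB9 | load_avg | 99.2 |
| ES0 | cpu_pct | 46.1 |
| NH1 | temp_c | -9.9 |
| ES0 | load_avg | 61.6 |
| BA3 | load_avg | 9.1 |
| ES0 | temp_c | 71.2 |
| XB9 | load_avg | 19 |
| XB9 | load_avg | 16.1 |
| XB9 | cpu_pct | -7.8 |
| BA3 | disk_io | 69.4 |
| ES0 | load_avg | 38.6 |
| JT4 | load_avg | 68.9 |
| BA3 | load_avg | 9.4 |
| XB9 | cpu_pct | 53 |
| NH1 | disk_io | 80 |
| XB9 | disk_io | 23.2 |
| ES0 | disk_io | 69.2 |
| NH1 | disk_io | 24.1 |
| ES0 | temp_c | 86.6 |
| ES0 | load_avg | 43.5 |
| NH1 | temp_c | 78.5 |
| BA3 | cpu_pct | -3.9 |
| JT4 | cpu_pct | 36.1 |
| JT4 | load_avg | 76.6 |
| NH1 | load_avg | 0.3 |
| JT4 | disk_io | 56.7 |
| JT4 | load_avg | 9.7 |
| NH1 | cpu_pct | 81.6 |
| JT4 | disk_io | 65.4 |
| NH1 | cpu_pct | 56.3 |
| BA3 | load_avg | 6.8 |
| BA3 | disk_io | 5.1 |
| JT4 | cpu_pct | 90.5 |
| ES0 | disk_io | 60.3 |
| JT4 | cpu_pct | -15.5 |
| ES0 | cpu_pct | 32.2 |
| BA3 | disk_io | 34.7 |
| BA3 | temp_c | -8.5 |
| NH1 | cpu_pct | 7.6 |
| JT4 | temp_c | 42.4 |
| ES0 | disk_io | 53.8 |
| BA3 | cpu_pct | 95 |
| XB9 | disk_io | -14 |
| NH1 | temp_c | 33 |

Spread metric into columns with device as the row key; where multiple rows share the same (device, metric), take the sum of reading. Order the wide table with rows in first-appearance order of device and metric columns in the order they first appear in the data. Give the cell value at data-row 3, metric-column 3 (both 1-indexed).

104.9

With rows in first-appearance order of device, row 3 is device=BA3. metric columns in first-appearance order: disk_io, load_avg, temp_c, cpu_pct; column 3 is temp_c.
Long rows with device=BA3, metric=temp_c: 26.3 + 87.1 + -8.5 = 104.9.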